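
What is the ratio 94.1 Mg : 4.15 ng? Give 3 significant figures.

(94.1 × 10⁶) / (4.15 × 10⁻⁹) = 22.67 × 10¹⁵

22700000000000000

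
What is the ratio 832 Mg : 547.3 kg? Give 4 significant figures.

(832e6) / (547.3e3) = 1.5202e3

1520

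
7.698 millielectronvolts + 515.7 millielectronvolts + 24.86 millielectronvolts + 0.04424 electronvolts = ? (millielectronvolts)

In millielectronvolts:
  7.698 millielectronvolts → 7.698
  515.7 millielectronvolts → 515.7
  24.86 millielectronvolts → 24.86
  0.04424 electronvolts = 0.04424 × 10³ millielectronvolts = 44.24
Sum: 7.698 + 515.7 + 24.86 + 44.24 = 592.498

592.498 millielectronvolts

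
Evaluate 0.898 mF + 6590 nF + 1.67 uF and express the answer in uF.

In uF:
  0.898 mF = 0.898 × 10³ uF = 898
  6590 nF = 6590 × 10⁻³ uF = 6.59
  1.67 uF → 1.67
Sum: 898 + 6.59 + 1.67 = 906.26

906.26 uF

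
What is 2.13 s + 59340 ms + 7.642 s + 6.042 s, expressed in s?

In s:
  2.13 s → 2.13
  59340 ms = 59340 × 10^-3 s = 59.34
  7.642 s → 7.642
  6.042 s → 6.042
Sum: 2.13 + 59.34 + 7.642 + 6.042 = 75.154

75.154 s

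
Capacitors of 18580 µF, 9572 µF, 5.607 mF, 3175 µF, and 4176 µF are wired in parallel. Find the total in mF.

In mF:
  18580 µF = 18580 × 10⁻³ mF = 18.58
  9572 µF = 9572 × 10⁻³ mF = 9.572
  5.607 mF → 5.607
  3175 µF = 3175 × 10⁻³ mF = 3.175
  4176 µF = 4176 × 10⁻³ mF = 4.176
Sum: 18.58 + 9.572 + 5.607 + 3.175 + 4.176 = 41.11

41.11 mF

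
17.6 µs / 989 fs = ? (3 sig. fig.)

17800000

(17.6 × 10⁻⁶) / (989 × 10⁻¹⁵) = 0.0178 × 10⁹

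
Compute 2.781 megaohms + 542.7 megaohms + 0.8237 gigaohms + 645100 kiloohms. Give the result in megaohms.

In megaohms:
  2.781 megaohms → 2.781
  542.7 megaohms → 542.7
  0.8237 gigaohms = 0.8237 × 10^3 megaohms = 823.7
  645100 kiloohms = 645100 × 10^-3 megaohms = 645.1
Sum: 2.781 + 542.7 + 823.7 + 645.1 = 2014.281

2014.281 megaohms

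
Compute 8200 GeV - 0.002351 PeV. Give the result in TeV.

In TeV:
  8200 GeV = 8200 × 10^-3 TeV = 8.2
  0.002351 PeV = 0.002351 × 10^3 TeV = 2.351
Difference: 8.2 - 2.351 = 5.849

5.849 TeV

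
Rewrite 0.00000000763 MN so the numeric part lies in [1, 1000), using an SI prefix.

= 7.63e-3 N; 1e-3 is milli.

7.63 mN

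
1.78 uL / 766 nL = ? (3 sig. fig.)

2.32

(1.78 × 10^-6) / (766 × 10^-9) = 0.002324 × 10^3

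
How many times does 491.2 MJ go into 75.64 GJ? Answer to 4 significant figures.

(75.64 × 10⁹) / (491.2 × 10⁶) = 0.15399 × 10³

154.0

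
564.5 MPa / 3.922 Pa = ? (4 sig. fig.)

143900000

(564.5e6) / (3.922) = 143.93e6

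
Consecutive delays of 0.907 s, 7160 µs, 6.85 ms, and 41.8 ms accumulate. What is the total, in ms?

962.81 ms

In ms:
  0.907 s = 0.907 × 10^3 ms = 907
  7160 µs = 7160 × 10^-3 ms = 7.16
  6.85 ms → 6.85
  41.8 ms → 41.8
Sum: 907 + 7.16 + 6.85 + 41.8 = 962.81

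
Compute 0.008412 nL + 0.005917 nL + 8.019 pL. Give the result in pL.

22.348 pL

In pL:
  0.008412 nL = 0.008412 × 10³ pL = 8.412
  0.005917 nL = 0.005917 × 10³ pL = 5.917
  8.019 pL → 8.019
Sum: 8.412 + 5.917 + 8.019 = 22.348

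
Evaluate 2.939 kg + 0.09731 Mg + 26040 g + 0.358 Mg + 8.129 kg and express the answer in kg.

In kg:
  2.939 kg → 2.939
  0.09731 Mg = 0.09731 × 10³ kg = 97.31
  26040 g = 26040 × 10⁻³ kg = 26.04
  0.358 Mg = 0.358 × 10³ kg = 358
  8.129 kg → 8.129
Sum: 2.939 + 97.31 + 26.04 + 358 + 8.129 = 492.418

492.418 kg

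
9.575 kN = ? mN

kilo = 10³, milli = 10⁻³; factor is 10⁶.
9.575 × 10⁶ = 9575000

9575000 mN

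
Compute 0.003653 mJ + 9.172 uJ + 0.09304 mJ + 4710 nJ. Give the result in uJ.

110.575 uJ

In uJ:
  0.003653 mJ = 0.003653 × 10³ uJ = 3.653
  9.172 uJ → 9.172
  0.09304 mJ = 0.09304 × 10³ uJ = 93.04
  4710 nJ = 4710 × 10⁻³ uJ = 4.71
Sum: 3.653 + 9.172 + 93.04 + 4.71 = 110.575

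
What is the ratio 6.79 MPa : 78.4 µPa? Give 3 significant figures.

86600000000

(6.79 × 10⁶) / (78.4 × 10⁻⁶) = 0.08661 × 10¹²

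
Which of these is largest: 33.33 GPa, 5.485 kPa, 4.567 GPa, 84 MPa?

33.33 GPa = 33330000000 Pa
5.485 kPa = 5485 Pa
4.567 GPa = 4567000000 Pa
84 MPa = 84000000 Pa

33.33 GPa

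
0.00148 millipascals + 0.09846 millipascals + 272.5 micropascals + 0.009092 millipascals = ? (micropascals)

381.532 micropascals

In micropascals:
  0.00148 millipascals = 0.00148 × 10³ micropascals = 1.48
  0.09846 millipascals = 0.09846 × 10³ micropascals = 98.46
  272.5 micropascals → 272.5
  0.009092 millipascals = 0.009092 × 10³ micropascals = 9.092
Sum: 1.48 + 98.46 + 272.5 + 9.092 = 381.532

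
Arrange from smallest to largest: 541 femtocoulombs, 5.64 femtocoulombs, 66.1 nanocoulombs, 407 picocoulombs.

5.64 femtocoulombs < 541 femtocoulombs < 407 picocoulombs < 66.1 nanocoulombs

541 femtocoulombs = 0.000000000000541 coulombs
5.64 femtocoulombs = 0.00000000000000564 coulombs
66.1 nanocoulombs = 0.0000000661 coulombs
407 picocoulombs = 0.000000000407 coulombs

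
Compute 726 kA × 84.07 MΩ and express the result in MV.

726e3 × 84.07e6 = 61034.82e9 V

61034820 MV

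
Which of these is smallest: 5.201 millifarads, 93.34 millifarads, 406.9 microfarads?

5.201 millifarads = 0.005201 farads
93.34 millifarads = 0.09334 farads
406.9 microfarads = 0.0004069 farads

406.9 microfarads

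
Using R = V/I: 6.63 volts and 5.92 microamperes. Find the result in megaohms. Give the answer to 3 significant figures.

1.12 megaohms

(6.63) / (5.92 × 10^-6) = 1.1199 × 10^6 Ω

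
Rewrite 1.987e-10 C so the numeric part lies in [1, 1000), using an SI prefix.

198.7 pC

= 198.7e-12 C; 1e-12 is pico.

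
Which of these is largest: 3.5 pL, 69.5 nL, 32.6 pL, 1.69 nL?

69.5 nL

3.5 pL = 0.0000000000035 L
69.5 nL = 0.0000000695 L
32.6 pL = 0.0000000000326 L
1.69 nL = 0.00000000169 L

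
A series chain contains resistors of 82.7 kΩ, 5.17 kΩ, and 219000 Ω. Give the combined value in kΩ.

306.87 kΩ

In kΩ:
  82.7 kΩ → 82.7
  5.17 kΩ → 5.17
  219000 Ω = 219000 × 10^-3 kΩ = 219
Sum: 82.7 + 5.17 + 219 = 306.87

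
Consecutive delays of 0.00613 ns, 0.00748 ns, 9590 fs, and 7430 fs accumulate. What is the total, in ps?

In ps:
  0.00613 ns = 0.00613 × 10^3 ps = 6.13
  0.00748 ns = 0.00748 × 10^3 ps = 7.48
  9590 fs = 9590 × 10^-3 ps = 9.59
  7430 fs = 7430 × 10^-3 ps = 7.43
Sum: 6.13 + 7.48 + 9.59 + 7.43 = 30.63

30.63 ps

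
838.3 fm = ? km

femto = 10^-15, kilo = 10^3; factor is 10^-18.
838.3 × 10^-18 = 0.0000000000000008383

0.0000000000000008383 km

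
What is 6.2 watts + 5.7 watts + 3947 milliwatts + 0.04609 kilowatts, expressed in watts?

61.937 watts

In watts:
  6.2 watts → 6.2
  5.7 watts → 5.7
  3947 milliwatts = 3947 × 10^-3 watts = 3.947
  0.04609 kilowatts = 0.04609 × 10^3 watts = 46.09
Sum: 6.2 + 5.7 + 3.947 + 46.09 = 61.937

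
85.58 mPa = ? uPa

85580 uPa

milli = 10⁻³, micro = 10⁻⁶; factor is 10³.
85.58 × 10³ = 85580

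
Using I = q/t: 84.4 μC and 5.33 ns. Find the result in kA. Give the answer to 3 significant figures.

15.8 kA

(84.4 × 10^-6) / (5.33 × 10^-9) = 15.835 × 10^3 A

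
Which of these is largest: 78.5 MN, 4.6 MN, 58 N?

78.5 MN

78.5 MN = 78500000 N
4.6 MN = 4600000 N
58 N = 58 N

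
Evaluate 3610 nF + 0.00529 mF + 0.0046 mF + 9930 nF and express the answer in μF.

23.43 μF

In μF:
  3610 nF = 3610 × 10^-3 μF = 3.61
  0.00529 mF = 0.00529 × 10^3 μF = 5.29
  0.0046 mF = 0.0046 × 10^3 μF = 4.6
  9930 nF = 9930 × 10^-3 μF = 9.93
Sum: 3.61 + 5.29 + 4.6 + 9.93 = 23.43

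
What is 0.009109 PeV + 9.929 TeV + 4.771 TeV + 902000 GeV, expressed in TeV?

925.809 TeV

In TeV:
  0.009109 PeV = 0.009109 × 10^3 TeV = 9.109
  9.929 TeV → 9.929
  4.771 TeV → 4.771
  902000 GeV = 902000 × 10^-3 TeV = 902
Sum: 9.109 + 9.929 + 4.771 + 902 = 925.809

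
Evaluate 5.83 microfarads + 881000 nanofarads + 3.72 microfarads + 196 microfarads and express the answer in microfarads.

1086.55 microfarads

In microfarads:
  5.83 microfarads → 5.83
  881000 nanofarads = 881000 × 10⁻³ microfarads = 881
  3.72 microfarads → 3.72
  196 microfarads → 196
Sum: 5.83 + 881 + 3.72 + 196 = 1086.55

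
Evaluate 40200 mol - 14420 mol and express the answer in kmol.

25.78 kmol

In kmol:
  40200 mol = 40200e-3 kmol = 40.2
  14420 mol = 14420e-3 kmol = 14.42
Difference: 40.2 - 14.42 = 25.78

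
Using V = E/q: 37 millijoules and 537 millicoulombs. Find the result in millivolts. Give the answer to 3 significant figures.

(37 × 10^-3) / (537 × 10^-3) = 0.068901 V

68.9 millivolts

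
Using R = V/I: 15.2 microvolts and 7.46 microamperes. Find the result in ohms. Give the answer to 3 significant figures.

(15.2e-6) / (7.46e-6) = 2.0375 Ω

2.04 ohms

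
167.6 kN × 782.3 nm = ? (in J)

0.13111348 J

167.6 × 10^3 × 782.3 × 10^-9 = 131113.48 × 10^-6 J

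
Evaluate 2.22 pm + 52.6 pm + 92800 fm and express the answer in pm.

147.62 pm

In pm:
  2.22 pm → 2.22
  52.6 pm → 52.6
  92800 fm = 92800e-3 pm = 92.8
Sum: 2.22 + 52.6 + 92.8 = 147.62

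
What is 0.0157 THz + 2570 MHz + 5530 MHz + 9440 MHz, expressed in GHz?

In GHz:
  0.0157 THz = 0.0157 × 10^3 GHz = 15.7
  2570 MHz = 2570 × 10^-3 GHz = 2.57
  5530 MHz = 5530 × 10^-3 GHz = 5.53
  9440 MHz = 9440 × 10^-3 GHz = 9.44
Sum: 15.7 + 2.57 + 5.53 + 9.44 = 33.24

33.24 GHz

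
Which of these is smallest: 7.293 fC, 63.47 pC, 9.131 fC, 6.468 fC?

6.468 fC

7.293 fC = 0.000000000000007293 C
63.47 pC = 0.00000000006347 C
9.131 fC = 0.000000000000009131 C
6.468 fC = 0.000000000000006468 C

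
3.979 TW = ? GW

3979 GW

tera = 10^12, giga = 10^9; factor is 10^3.
3.979 × 10^3 = 3979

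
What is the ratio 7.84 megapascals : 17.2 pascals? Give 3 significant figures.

456000

(7.84 × 10⁶) / (17.2) = 0.4558 × 10⁶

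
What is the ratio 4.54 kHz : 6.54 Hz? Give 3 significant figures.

(4.54 × 10^3) / (6.54) = 0.6942 × 10^3

694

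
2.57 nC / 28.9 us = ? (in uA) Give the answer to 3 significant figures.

88.9 uA

(2.57 × 10⁻⁹) / (28.9 × 10⁻⁶) = 0.088927 × 10⁻³ A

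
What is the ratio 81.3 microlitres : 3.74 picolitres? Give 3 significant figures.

(81.3 × 10⁻⁶) / (3.74 × 10⁻¹²) = 21.74 × 10⁶

21700000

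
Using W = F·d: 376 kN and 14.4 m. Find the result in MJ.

5.4144 MJ

376 × 10^3 × 14.4 = 5414.4 × 10^3 J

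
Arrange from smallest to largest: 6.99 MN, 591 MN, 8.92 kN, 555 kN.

6.99 MN = 6990000 N
591 MN = 591000000 N
8.92 kN = 8920 N
555 kN = 555000 N

8.92 kN < 555 kN < 6.99 MN < 591 MN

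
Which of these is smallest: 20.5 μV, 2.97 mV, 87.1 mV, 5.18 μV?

20.5 μV = 0.0000205 V
2.97 mV = 0.00297 V
87.1 mV = 0.0871 V
5.18 μV = 0.00000518 V

5.18 μV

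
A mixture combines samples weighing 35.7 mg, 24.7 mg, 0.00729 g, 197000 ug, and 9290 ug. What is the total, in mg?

273.98 mg

In mg:
  35.7 mg → 35.7
  24.7 mg → 24.7
  0.00729 g = 0.00729 × 10^3 mg = 7.29
  197000 ug = 197000 × 10^-3 mg = 197
  9290 ug = 9290 × 10^-3 mg = 9.29
Sum: 35.7 + 24.7 + 7.29 + 197 + 9.29 = 273.98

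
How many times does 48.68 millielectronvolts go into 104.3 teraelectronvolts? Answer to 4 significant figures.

2143000000000000

(104.3 × 10^12) / (48.68 × 10^-3) = 2.1426 × 10^15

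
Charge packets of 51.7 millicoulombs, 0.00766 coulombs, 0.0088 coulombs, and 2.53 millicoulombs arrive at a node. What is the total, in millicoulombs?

In millicoulombs:
  51.7 millicoulombs → 51.7
  0.00766 coulombs = 0.00766e3 millicoulombs = 7.66
  0.0088 coulombs = 0.0088e3 millicoulombs = 8.8
  2.53 millicoulombs → 2.53
Sum: 51.7 + 7.66 + 8.8 + 2.53 = 70.69

70.69 millicoulombs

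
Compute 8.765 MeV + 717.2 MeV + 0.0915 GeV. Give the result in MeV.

817.465 MeV

In MeV:
  8.765 MeV → 8.765
  717.2 MeV → 717.2
  0.0915 GeV = 0.0915e3 MeV = 91.5
Sum: 8.765 + 717.2 + 91.5 = 817.465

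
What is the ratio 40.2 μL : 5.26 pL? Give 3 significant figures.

(40.2 × 10^-6) / (5.26 × 10^-12) = 7.643 × 10^6

7640000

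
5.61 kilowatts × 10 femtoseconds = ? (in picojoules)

56.1 picojoules

5.61e3 × 10e-15 = 56.1e-12 J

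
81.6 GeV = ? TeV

giga = 10^9, tera = 10^12; factor is 10^-3.
81.6 × 10^-3 = 0.0816

0.0816 TeV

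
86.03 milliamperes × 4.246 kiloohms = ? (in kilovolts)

86.03 × 10⁻³ × 4.246 × 10³ = 365.28338 V

0.36528338 kilovolts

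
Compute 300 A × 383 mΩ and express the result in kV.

0.1149 kV

300 × 383 × 10⁻³ = 114900 × 10⁻³ V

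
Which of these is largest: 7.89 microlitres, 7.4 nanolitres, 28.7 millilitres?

7.89 microlitres = 0.00000789 litres
7.4 nanolitres = 0.0000000074 litres
28.7 millilitres = 0.0287 litres

28.7 millilitres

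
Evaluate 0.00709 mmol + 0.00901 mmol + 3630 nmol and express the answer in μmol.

19.73 μmol

In μmol:
  0.00709 mmol = 0.00709 × 10³ μmol = 7.09
  0.00901 mmol = 0.00901 × 10³ μmol = 9.01
  3630 nmol = 3630 × 10⁻³ μmol = 3.63
Sum: 7.09 + 9.01 + 3.63 = 19.73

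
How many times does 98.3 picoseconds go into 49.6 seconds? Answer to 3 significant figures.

505000000000

(49.6) / (98.3 × 10^-12) = 0.5046 × 10^12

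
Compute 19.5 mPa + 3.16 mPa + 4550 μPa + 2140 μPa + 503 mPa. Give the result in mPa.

In mPa:
  19.5 mPa → 19.5
  3.16 mPa → 3.16
  4550 μPa = 4550e-3 mPa = 4.55
  2140 μPa = 2140e-3 mPa = 2.14
  503 mPa → 503
Sum: 19.5 + 3.16 + 4.55 + 2.14 + 503 = 532.35

532.35 mPa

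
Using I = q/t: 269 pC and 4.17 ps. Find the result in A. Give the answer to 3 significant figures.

64.5 A

(269e-12) / (4.17e-12) = 64.508 A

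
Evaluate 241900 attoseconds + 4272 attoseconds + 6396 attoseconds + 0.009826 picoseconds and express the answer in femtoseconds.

In femtoseconds:
  241900 attoseconds = 241900 × 10⁻³ femtoseconds = 241.9
  4272 attoseconds = 4272 × 10⁻³ femtoseconds = 4.272
  6396 attoseconds = 6396 × 10⁻³ femtoseconds = 6.396
  0.009826 picoseconds = 0.009826 × 10³ femtoseconds = 9.826
Sum: 241.9 + 4.272 + 6.396 + 9.826 = 262.394

262.394 femtoseconds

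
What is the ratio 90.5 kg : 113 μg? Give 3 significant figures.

(90.5e3) / (113e-6) = 0.8009e9

801000000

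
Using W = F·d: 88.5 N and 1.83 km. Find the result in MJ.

88.5 × 1.83e3 = 161.955e3 J

0.161955 MJ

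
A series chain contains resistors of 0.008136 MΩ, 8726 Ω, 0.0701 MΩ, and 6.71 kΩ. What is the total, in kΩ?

93.672 kΩ

In kΩ:
  0.008136 MΩ = 0.008136e3 kΩ = 8.136
  8726 Ω = 8726e-3 kΩ = 8.726
  0.0701 MΩ = 0.0701e3 kΩ = 70.1
  6.71 kΩ → 6.71
Sum: 8.136 + 8.726 + 70.1 + 6.71 = 93.672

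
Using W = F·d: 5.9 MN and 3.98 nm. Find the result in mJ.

5.9 × 10⁶ × 3.98 × 10⁻⁹ = 23.482 × 10⁻³ J

23.482 mJ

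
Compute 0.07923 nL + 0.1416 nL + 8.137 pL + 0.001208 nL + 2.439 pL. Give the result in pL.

232.614 pL

In pL:
  0.07923 nL = 0.07923 × 10^3 pL = 79.23
  0.1416 nL = 0.1416 × 10^3 pL = 141.6
  8.137 pL → 8.137
  0.001208 nL = 0.001208 × 10^3 pL = 1.208
  2.439 pL → 2.439
Sum: 79.23 + 141.6 + 8.137 + 1.208 + 2.439 = 232.614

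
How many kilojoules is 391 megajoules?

391000 kilojoules

mega = 10^6, kilo = 10^3; factor is 10^3.
391 × 10^3 = 391000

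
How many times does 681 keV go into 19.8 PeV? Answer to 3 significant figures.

(19.8 × 10^15) / (681 × 10^3) = 0.02907 × 10^12

29100000000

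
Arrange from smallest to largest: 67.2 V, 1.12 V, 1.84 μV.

67.2 V = 67.2 V
1.12 V = 1.12 V
1.84 μV = 0.00000184 V

1.84 μV < 1.12 V < 67.2 V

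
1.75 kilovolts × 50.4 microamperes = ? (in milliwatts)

1.75 × 10^3 × 50.4 × 10^-6 = 88.2 × 10^-3 W

88.2 milliwatts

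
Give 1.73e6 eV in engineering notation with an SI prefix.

= 1.73e6 eV; 1e6 is mega.

1.73 MeV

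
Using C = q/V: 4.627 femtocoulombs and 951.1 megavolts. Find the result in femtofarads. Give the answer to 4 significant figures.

0.000000004865 femtofarads

(4.627 × 10⁻¹⁵) / (951.1 × 10⁶) = 0.00486489 × 10⁻²¹ F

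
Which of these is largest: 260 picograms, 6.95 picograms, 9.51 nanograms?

260 picograms = 0.00000000026 grams
6.95 picograms = 0.00000000000695 grams
9.51 nanograms = 0.00000000951 grams

9.51 nanograms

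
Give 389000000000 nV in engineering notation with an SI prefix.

389 V

= 389 V; mantissa already in [1, 1000).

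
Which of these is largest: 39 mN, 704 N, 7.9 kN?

39 mN = 0.039 N
704 N = 704 N
7.9 kN = 7900 N

7.9 kN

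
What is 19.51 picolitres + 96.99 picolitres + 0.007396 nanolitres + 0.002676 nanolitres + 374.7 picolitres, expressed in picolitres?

In picolitres:
  19.51 picolitres → 19.51
  96.99 picolitres → 96.99
  0.007396 nanolitres = 0.007396 × 10^3 picolitres = 7.396
  0.002676 nanolitres = 0.002676 × 10^3 picolitres = 2.676
  374.7 picolitres → 374.7
Sum: 19.51 + 96.99 + 7.396 + 2.676 + 374.7 = 501.272

501.272 picolitres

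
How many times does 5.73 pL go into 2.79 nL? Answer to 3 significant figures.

(2.79 × 10^-9) / (5.73 × 10^-12) = 0.4869 × 10^3

487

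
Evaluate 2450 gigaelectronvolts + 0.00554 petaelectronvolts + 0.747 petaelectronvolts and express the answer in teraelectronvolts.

In teraelectronvolts:
  2450 gigaelectronvolts = 2450e-3 teraelectronvolts = 2.45
  0.00554 petaelectronvolts = 0.00554e3 teraelectronvolts = 5.54
  0.747 petaelectronvolts = 0.747e3 teraelectronvolts = 747
Sum: 2.45 + 5.54 + 747 = 754.99

754.99 teraelectronvolts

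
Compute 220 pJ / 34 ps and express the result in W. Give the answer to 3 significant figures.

(220e-12) / (34e-12) = 6.4706 W

6.47 W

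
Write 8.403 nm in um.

nano = 10⁻⁹, micro = 10⁻⁶; factor is 10⁻³.
8.403 × 10⁻³ = 0.008403

0.008403 um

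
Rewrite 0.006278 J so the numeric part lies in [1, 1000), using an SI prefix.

6.278 mJ

= 6.278 × 10⁻³ J; 10⁻³ is milli.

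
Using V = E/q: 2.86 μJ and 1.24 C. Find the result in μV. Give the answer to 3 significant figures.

(2.86 × 10^-6) / (1.24) = 2.3065 × 10^-6 V

2.31 μV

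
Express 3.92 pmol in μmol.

0.00000392 μmol

pico = 10⁻¹², micro = 10⁻⁶; factor is 10⁻⁶.
3.92 × 10⁻⁶ = 0.00000392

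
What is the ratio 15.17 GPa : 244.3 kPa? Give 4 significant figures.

(15.17 × 10^9) / (244.3 × 10^3) = 0.062096 × 10^6

62100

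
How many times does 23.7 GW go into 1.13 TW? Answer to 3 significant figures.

(1.13 × 10^12) / (23.7 × 10^9) = 0.04768 × 10^3

47.7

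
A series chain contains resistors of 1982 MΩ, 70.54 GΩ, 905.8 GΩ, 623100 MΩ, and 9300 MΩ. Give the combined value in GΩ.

1610.722 GΩ

In GΩ:
  1982 MΩ = 1982 × 10^-3 GΩ = 1.982
  70.54 GΩ → 70.54
  905.8 GΩ → 905.8
  623100 MΩ = 623100 × 10^-3 GΩ = 623.1
  9300 MΩ = 9300 × 10^-3 GΩ = 9.3
Sum: 1.982 + 70.54 + 905.8 + 623.1 + 9.3 = 1610.722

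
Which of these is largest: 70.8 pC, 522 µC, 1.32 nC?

522 µC

70.8 pC = 0.0000000000708 C
522 µC = 0.000522 C
1.32 nC = 0.00000000132 C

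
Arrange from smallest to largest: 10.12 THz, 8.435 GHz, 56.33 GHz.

8.435 GHz < 56.33 GHz < 10.12 THz

10.12 THz = 10120000000000 Hz
8.435 GHz = 8435000000 Hz
56.33 GHz = 56330000000 Hz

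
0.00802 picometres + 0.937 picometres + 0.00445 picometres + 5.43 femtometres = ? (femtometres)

In femtometres:
  0.00802 picometres = 0.00802e3 femtometres = 8.02
  0.937 picometres = 0.937e3 femtometres = 937
  0.00445 picometres = 0.00445e3 femtometres = 4.45
  5.43 femtometres → 5.43
Sum: 8.02 + 937 + 4.45 + 5.43 = 954.9

954.9 femtometres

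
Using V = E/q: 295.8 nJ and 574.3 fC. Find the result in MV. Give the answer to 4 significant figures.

0.5151 MV

(295.8 × 10⁻⁹) / (574.3 × 10⁻¹⁵) = 0.515062 × 10⁶ V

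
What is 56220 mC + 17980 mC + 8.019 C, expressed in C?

In C:
  56220 mC = 56220 × 10⁻³ C = 56.22
  17980 mC = 17980 × 10⁻³ C = 17.98
  8.019 C → 8.019
Sum: 56.22 + 17.98 + 8.019 = 82.219

82.219 C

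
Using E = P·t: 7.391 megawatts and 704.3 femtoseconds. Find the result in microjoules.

5.2054813 microjoules

7.391 × 10⁶ × 704.3 × 10⁻¹⁵ = 5205.4813 × 10⁻⁹ J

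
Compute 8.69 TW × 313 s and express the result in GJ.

2719970 GJ

8.69 × 10¹² × 313 = 2719.97 × 10¹² J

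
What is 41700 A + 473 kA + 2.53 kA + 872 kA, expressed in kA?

In kA:
  41700 A = 41700 × 10^-3 kA = 41.7
  473 kA → 473
  2.53 kA → 2.53
  872 kA → 872
Sum: 41.7 + 473 + 2.53 + 872 = 1389.23

1389.23 kA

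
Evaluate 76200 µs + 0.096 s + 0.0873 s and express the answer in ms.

259.5 ms

In ms:
  76200 µs = 76200 × 10⁻³ ms = 76.2
  0.096 s = 0.096 × 10³ ms = 96
  0.0873 s = 0.0873 × 10³ ms = 87.3
Sum: 76.2 + 96 + 87.3 = 259.5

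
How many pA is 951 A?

(no prefix) = 1e0, pico = 1e-12; factor is 1e12.
951 × 1e12 = 951000000000000

951000000000000 pA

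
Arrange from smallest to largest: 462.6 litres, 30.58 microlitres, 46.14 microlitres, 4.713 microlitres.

462.6 litres = 462.6 litres
30.58 microlitres = 0.00003058 litres
46.14 microlitres = 0.00004614 litres
4.713 microlitres = 0.000004713 litres

4.713 microlitres < 30.58 microlitres < 46.14 microlitres < 462.6 litres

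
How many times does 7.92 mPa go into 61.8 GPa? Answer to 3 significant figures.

(61.8 × 10⁹) / (7.92 × 10⁻³) = 7.803 × 10¹²

7800000000000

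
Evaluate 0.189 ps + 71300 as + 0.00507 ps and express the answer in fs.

265.37 fs

In fs:
  0.189 ps = 0.189 × 10³ fs = 189
  71300 as = 71300 × 10⁻³ fs = 71.3
  0.00507 ps = 0.00507 × 10³ fs = 5.07
Sum: 189 + 71.3 + 5.07 = 265.37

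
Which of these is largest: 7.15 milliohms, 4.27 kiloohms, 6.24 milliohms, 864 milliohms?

7.15 milliohms = 0.00715 ohms
4.27 kiloohms = 4270 ohms
6.24 milliohms = 0.00624 ohms
864 milliohms = 0.864 ohms

4.27 kiloohms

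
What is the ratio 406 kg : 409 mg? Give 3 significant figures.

(406e3) / (409e-3) = 0.9927e6

993000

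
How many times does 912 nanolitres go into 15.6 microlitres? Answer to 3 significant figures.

(15.6e-6) / (912e-9) = 0.01711e3

17.1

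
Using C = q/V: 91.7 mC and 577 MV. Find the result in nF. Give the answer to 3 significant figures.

0.159 nF

(91.7e-3) / (577e6) = 0.15893e-9 F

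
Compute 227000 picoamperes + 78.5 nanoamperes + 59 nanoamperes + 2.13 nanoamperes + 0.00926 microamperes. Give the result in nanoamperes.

In nanoamperes:
  227000 picoamperes = 227000e-3 nanoamperes = 227
  78.5 nanoamperes → 78.5
  59 nanoamperes → 59
  2.13 nanoamperes → 2.13
  0.00926 microamperes = 0.00926e3 nanoamperes = 9.26
Sum: 227 + 78.5 + 59 + 2.13 + 9.26 = 375.89

375.89 nanoamperes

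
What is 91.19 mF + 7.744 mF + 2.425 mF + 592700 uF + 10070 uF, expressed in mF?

704.129 mF

In mF:
  91.19 mF → 91.19
  7.744 mF → 7.744
  2.425 mF → 2.425
  592700 uF = 592700 × 10⁻³ mF = 592.7
  10070 uF = 10070 × 10⁻³ mF = 10.07
Sum: 91.19 + 7.744 + 2.425 + 592.7 + 10.07 = 704.129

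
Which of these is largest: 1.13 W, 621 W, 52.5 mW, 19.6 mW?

1.13 W = 1.13 W
621 W = 621 W
52.5 mW = 0.0525 W
19.6 mW = 0.0196 W

621 W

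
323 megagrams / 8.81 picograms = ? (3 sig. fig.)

(323e6) / (8.81e-12) = 36.66e18

36700000000000000000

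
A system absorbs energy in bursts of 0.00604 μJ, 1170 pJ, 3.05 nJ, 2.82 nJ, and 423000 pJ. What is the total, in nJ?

436.08 nJ

In nJ:
  0.00604 μJ = 0.00604 × 10^3 nJ = 6.04
  1170 pJ = 1170 × 10^-3 nJ = 1.17
  3.05 nJ → 3.05
  2.82 nJ → 2.82
  423000 pJ = 423000 × 10^-3 nJ = 423
Sum: 6.04 + 1.17 + 3.05 + 2.82 + 423 = 436.08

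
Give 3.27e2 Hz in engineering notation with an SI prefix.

= 327 Hz; mantissa already in [1, 1000).

327 Hz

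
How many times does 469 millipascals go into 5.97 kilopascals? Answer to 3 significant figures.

(5.97 × 10^3) / (469 × 10^-3) = 0.01273 × 10^6

12700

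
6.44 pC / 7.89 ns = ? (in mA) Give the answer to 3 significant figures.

(6.44 × 10^-12) / (7.89 × 10^-9) = 0.81622 × 10^-3 A

0.816 mA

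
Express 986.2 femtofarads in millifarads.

0.0000000009862 millifarads

femto = 10⁻¹⁵, milli = 10⁻³; factor is 10⁻¹².
986.2 × 10⁻¹² = 0.0000000009862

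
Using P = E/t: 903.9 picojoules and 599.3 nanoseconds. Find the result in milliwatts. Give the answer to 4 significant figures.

1.508 milliwatts

(903.9 × 10⁻¹²) / (599.3 × 10⁻⁹) = 1.50826 × 10⁻³ W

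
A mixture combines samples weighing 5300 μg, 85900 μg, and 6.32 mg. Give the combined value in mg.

97.52 mg

In mg:
  5300 μg = 5300 × 10⁻³ mg = 5.3
  85900 μg = 85900 × 10⁻³ mg = 85.9
  6.32 mg → 6.32
Sum: 5.3 + 85.9 + 6.32 = 97.52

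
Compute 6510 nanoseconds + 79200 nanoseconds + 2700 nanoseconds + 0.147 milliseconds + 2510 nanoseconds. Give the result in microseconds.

237.92 microseconds

In microseconds:
  6510 nanoseconds = 6510 × 10^-3 microseconds = 6.51
  79200 nanoseconds = 79200 × 10^-3 microseconds = 79.2
  2700 nanoseconds = 2700 × 10^-3 microseconds = 2.7
  0.147 milliseconds = 0.147 × 10^3 microseconds = 147
  2510 nanoseconds = 2510 × 10^-3 microseconds = 2.51
Sum: 6.51 + 79.2 + 2.7 + 147 + 2.51 = 237.92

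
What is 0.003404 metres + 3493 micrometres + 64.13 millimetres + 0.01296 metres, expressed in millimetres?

In millimetres:
  0.003404 metres = 0.003404 × 10^3 millimetres = 3.404
  3493 micrometres = 3493 × 10^-3 millimetres = 3.493
  64.13 millimetres → 64.13
  0.01296 metres = 0.01296 × 10^3 millimetres = 12.96
Sum: 3.404 + 3.493 + 64.13 + 12.96 = 83.987

83.987 millimetres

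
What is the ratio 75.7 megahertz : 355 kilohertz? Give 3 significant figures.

213

(75.7 × 10⁶) / (355 × 10³) = 0.2132 × 10³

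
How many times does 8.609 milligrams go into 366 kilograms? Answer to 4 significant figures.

(366e3) / (8.609e-3) = 42.514e6

42510000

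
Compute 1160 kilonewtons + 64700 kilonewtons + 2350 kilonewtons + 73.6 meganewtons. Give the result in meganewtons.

In meganewtons:
  1160 kilonewtons = 1160e-3 meganewtons = 1.16
  64700 kilonewtons = 64700e-3 meganewtons = 64.7
  2350 kilonewtons = 2350e-3 meganewtons = 2.35
  73.6 meganewtons → 73.6
Sum: 1.16 + 64.7 + 2.35 + 73.6 = 141.81

141.81 meganewtons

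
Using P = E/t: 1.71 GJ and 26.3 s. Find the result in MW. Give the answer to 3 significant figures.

65.0 MW

(1.71 × 10^9) / (26.3) = 0.065019 × 10^9 W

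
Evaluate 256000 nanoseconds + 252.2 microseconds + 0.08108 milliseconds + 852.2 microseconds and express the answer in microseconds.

1441.48 microseconds

In microseconds:
  256000 nanoseconds = 256000 × 10⁻³ microseconds = 256
  252.2 microseconds → 252.2
  0.08108 milliseconds = 0.08108 × 10³ microseconds = 81.08
  852.2 microseconds → 852.2
Sum: 256 + 252.2 + 81.08 + 852.2 = 1441.48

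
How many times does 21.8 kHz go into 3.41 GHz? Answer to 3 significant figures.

156000

(3.41 × 10^9) / (21.8 × 10^3) = 0.1564 × 10^6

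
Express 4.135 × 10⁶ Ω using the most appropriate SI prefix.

= 4.135 × 10⁶ Ω; 10⁶ is mega.

4.135 MΩ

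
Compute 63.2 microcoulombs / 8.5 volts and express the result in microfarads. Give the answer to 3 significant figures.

7.44 microfarads

(63.2e-6) / (8.5) = 7.4353e-6 F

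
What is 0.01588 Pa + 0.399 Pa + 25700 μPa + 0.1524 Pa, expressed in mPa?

In mPa:
  0.01588 Pa = 0.01588 × 10^3 mPa = 15.88
  0.399 Pa = 0.399 × 10^3 mPa = 399
  25700 μPa = 25700 × 10^-3 mPa = 25.7
  0.1524 Pa = 0.1524 × 10^3 mPa = 152.4
Sum: 15.88 + 399 + 25.7 + 152.4 = 592.98

592.98 mPa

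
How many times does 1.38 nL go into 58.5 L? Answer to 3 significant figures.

(58.5) / (1.38 × 10⁻⁹) = 42.39 × 10⁹

42400000000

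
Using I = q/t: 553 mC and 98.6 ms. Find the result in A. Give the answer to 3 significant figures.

5.61 A

(553 × 10⁻³) / (98.6 × 10⁻³) = 5.6085 A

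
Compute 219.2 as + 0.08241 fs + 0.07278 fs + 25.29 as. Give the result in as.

In as:
  219.2 as → 219.2
  0.08241 fs = 0.08241 × 10^3 as = 82.41
  0.07278 fs = 0.07278 × 10^3 as = 72.78
  25.29 as → 25.29
Sum: 219.2 + 82.41 + 72.78 + 25.29 = 399.68

399.68 as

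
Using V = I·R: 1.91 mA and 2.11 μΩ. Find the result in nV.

1.91 × 10⁻³ × 2.11 × 10⁻⁶ = 4.0301 × 10⁻⁹ V

4.0301 nV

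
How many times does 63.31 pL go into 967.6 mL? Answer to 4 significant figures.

(967.6 × 10⁻³) / (63.31 × 10⁻¹²) = 15.284 × 10⁹

15280000000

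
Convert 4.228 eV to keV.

(no prefix) = 10^0, kilo = 10^3; factor is 10^-3.
4.228 × 10^-3 = 0.004228

0.004228 keV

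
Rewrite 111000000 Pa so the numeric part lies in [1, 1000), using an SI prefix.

= 111 × 10^6 Pa; 10^6 is mega.

111 MPa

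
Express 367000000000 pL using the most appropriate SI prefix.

367 mL

= 367 × 10⁻³ L; 10⁻³ is milli.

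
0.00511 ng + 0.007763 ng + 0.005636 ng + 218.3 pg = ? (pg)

236.809 pg

In pg:
  0.00511 ng = 0.00511 × 10^3 pg = 5.11
  0.007763 ng = 0.007763 × 10^3 pg = 7.763
  0.005636 ng = 0.005636 × 10^3 pg = 5.636
  218.3 pg → 218.3
Sum: 5.11 + 7.763 + 5.636 + 218.3 = 236.809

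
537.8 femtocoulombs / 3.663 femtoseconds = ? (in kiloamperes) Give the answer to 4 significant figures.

(537.8 × 10⁻¹⁵) / (3.663 × 10⁻¹⁵) = 146.82 A

0.1468 kiloamperes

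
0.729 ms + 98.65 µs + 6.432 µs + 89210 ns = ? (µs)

923.292 µs

In µs:
  0.729 ms = 0.729 × 10^3 µs = 729
  98.65 µs → 98.65
  6.432 µs → 6.432
  89210 ns = 89210 × 10^-3 µs = 89.21
Sum: 729 + 98.65 + 6.432 + 89.21 = 923.292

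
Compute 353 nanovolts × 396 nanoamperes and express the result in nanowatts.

0.000139788 nanowatts

353e-9 × 396e-9 = 139788e-18 W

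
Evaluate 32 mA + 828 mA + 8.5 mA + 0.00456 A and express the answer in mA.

In mA:
  32 mA → 32
  828 mA → 828
  8.5 mA → 8.5
  0.00456 A = 0.00456e3 mA = 4.56
Sum: 32 + 828 + 8.5 + 4.56 = 873.06

873.06 mA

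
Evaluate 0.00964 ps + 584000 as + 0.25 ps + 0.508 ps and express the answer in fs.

1351.64 fs

In fs:
  0.00964 ps = 0.00964e3 fs = 9.64
  584000 as = 584000e-3 fs = 584
  0.25 ps = 0.25e3 fs = 250
  0.508 ps = 0.508e3 fs = 508
Sum: 9.64 + 584 + 250 + 508 = 1351.64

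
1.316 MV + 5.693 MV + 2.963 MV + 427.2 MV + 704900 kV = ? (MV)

In MV:
  1.316 MV → 1.316
  5.693 MV → 5.693
  2.963 MV → 2.963
  427.2 MV → 427.2
  704900 kV = 704900e-3 MV = 704.9
Sum: 1.316 + 5.693 + 2.963 + 427.2 + 704.9 = 1142.072

1142.072 MV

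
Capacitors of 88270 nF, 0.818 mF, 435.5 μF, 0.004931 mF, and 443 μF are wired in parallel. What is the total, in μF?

In μF:
  88270 nF = 88270 × 10^-3 μF = 88.27
  0.818 mF = 0.818 × 10^3 μF = 818
  435.5 μF → 435.5
  0.004931 mF = 0.004931 × 10^3 μF = 4.931
  443 μF → 443
Sum: 88.27 + 818 + 435.5 + 4.931 + 443 = 1789.701

1789.701 μF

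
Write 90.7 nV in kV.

0.0000000000907 kV

nano = 10^-9, kilo = 10^3; factor is 10^-12.
90.7 × 10^-12 = 0.0000000000907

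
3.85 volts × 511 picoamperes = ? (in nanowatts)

3.85 × 511 × 10^-12 = 1967.35 × 10^-12 W

1.96735 nanowatts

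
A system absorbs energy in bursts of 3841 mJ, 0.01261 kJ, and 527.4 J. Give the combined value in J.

543.851 J

In J:
  3841 mJ = 3841 × 10⁻³ J = 3.841
  0.01261 kJ = 0.01261 × 10³ J = 12.61
  527.4 J → 527.4
Sum: 3.841 + 12.61 + 527.4 = 543.851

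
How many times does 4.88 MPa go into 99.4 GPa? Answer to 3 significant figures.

(99.4 × 10⁹) / (4.88 × 10⁶) = 20.37 × 10³

20400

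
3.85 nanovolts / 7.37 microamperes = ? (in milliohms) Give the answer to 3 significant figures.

0.522 milliohms

(3.85e-9) / (7.37e-6) = 0.52239e-3 Ω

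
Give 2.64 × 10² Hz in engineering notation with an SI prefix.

264 Hz

= 264 Hz; mantissa already in [1, 1000).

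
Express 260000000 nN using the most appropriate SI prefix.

= 260 × 10^-3 N; 10^-3 is milli.

260 mN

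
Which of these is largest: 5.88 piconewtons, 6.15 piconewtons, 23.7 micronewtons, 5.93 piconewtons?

23.7 micronewtons

5.88 piconewtons = 0.00000000000588 newtons
6.15 piconewtons = 0.00000000000615 newtons
23.7 micronewtons = 0.0000237 newtons
5.93 piconewtons = 0.00000000000593 newtons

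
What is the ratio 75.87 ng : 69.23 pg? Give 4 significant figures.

1096

(75.87 × 10^-9) / (69.23 × 10^-12) = 1.0959 × 10^3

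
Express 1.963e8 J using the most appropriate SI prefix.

= 196.3e6 J; 1e6 is mega.

196.3 MJ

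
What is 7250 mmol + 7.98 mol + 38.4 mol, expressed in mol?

In mol:
  7250 mmol = 7250 × 10^-3 mol = 7.25
  7.98 mol → 7.98
  38.4 mol → 38.4
Sum: 7.25 + 7.98 + 38.4 = 53.63

53.63 mol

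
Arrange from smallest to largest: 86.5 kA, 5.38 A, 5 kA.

86.5 kA = 86500 A
5.38 A = 5.38 A
5 kA = 5000 A

5.38 A < 5 kA < 86.5 kA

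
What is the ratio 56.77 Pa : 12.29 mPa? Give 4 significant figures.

(56.77) / (12.29e-3) = 4.6192e3

4619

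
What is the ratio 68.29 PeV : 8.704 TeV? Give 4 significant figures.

7846

(68.29e15) / (8.704e12) = 7.8458e3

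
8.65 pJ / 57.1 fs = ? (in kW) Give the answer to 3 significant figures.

0.151 kW

(8.65e-12) / (57.1e-15) = 0.15149e3 W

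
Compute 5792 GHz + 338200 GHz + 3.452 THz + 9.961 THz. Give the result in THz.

357.405 THz

In THz:
  5792 GHz = 5792 × 10⁻³ THz = 5.792
  338200 GHz = 338200 × 10⁻³ THz = 338.2
  3.452 THz → 3.452
  9.961 THz → 9.961
Sum: 5.792 + 338.2 + 3.452 + 9.961 = 357.405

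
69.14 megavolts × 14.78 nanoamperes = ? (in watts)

69.14 × 10^6 × 14.78 × 10^-9 = 1021.8892 × 10^-3 W

1.0218892 watts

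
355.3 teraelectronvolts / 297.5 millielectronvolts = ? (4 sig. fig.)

(355.3e12) / (297.5e-3) = 1.1943e15

1194000000000000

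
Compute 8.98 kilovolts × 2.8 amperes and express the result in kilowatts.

25.144 kilowatts

8.98e3 × 2.8 = 25.144e3 W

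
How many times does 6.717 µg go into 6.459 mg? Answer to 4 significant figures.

961.6

(6.459 × 10^-3) / (6.717 × 10^-6) = 0.96159 × 10^3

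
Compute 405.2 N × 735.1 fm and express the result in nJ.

0.29786252 nJ

405.2 × 735.1e-15 = 297862.52e-15 J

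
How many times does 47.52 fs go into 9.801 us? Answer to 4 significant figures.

206200000

(9.801 × 10^-6) / (47.52 × 10^-15) = 0.20625 × 10^9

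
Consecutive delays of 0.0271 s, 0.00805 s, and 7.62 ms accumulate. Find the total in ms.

42.77 ms

In ms:
  0.0271 s = 0.0271e3 ms = 27.1
  0.00805 s = 0.00805e3 ms = 8.05
  7.62 ms → 7.62
Sum: 27.1 + 8.05 + 7.62 = 42.77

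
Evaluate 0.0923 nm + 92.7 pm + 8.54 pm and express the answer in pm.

193.54 pm

In pm:
  0.0923 nm = 0.0923 × 10^3 pm = 92.3
  92.7 pm → 92.7
  8.54 pm → 8.54
Sum: 92.3 + 92.7 + 8.54 = 193.54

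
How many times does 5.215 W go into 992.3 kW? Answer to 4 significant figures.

(992.3e3) / (5.215) = 190.28e3

190300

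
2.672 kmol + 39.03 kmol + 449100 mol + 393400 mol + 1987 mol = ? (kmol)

In kmol:
  2.672 kmol → 2.672
  39.03 kmol → 39.03
  449100 mol = 449100 × 10^-3 kmol = 449.1
  393400 mol = 393400 × 10^-3 kmol = 393.4
  1987 mol = 1987 × 10^-3 kmol = 1.987
Sum: 2.672 + 39.03 + 449.1 + 393.4 + 1.987 = 886.189

886.189 kmol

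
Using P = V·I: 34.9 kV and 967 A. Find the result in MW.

34.9 × 10^3 × 967 = 33748.3 × 10^3 W

33.7483 MW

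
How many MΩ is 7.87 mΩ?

milli = 10⁻³, mega = 10⁶; factor is 10⁻⁹.
7.87 × 10⁻⁹ = 0.00000000787

0.00000000787 MΩ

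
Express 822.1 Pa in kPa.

(no prefix) = 10⁰, kilo = 10³; factor is 10⁻³.
822.1 × 10⁻³ = 0.8221

0.8221 kPa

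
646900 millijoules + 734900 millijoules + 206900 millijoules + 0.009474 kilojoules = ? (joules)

In joules:
  646900 millijoules = 646900 × 10^-3 joules = 646.9
  734900 millijoules = 734900 × 10^-3 joules = 734.9
  206900 millijoules = 206900 × 10^-3 joules = 206.9
  0.009474 kilojoules = 0.009474 × 10^3 joules = 9.474
Sum: 646.9 + 734.9 + 206.9 + 9.474 = 1598.174

1598.174 joules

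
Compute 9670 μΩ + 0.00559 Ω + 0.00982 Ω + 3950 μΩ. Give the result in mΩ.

29.03 mΩ

In mΩ:
  9670 μΩ = 9670e-3 mΩ = 9.67
  0.00559 Ω = 0.00559e3 mΩ = 5.59
  0.00982 Ω = 0.00982e3 mΩ = 9.82
  3950 μΩ = 3950e-3 mΩ = 3.95
Sum: 9.67 + 5.59 + 9.82 + 3.95 = 29.03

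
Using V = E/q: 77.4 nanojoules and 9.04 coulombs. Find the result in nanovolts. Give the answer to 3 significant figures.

8.56 nanovolts

(77.4 × 10⁻⁹) / (9.04) = 8.5619 × 10⁻⁹ V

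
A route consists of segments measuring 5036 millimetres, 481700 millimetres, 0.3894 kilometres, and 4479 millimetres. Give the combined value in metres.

In metres:
  5036 millimetres = 5036e-3 metres = 5.036
  481700 millimetres = 481700e-3 metres = 481.7
  0.3894 kilometres = 0.3894e3 metres = 389.4
  4479 millimetres = 4479e-3 metres = 4.479
Sum: 5.036 + 481.7 + 389.4 + 4.479 = 880.615

880.615 metres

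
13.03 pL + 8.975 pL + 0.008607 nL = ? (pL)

In pL:
  13.03 pL → 13.03
  8.975 pL → 8.975
  0.008607 nL = 0.008607 × 10³ pL = 8.607
Sum: 13.03 + 8.975 + 8.607 = 30.612

30.612 pL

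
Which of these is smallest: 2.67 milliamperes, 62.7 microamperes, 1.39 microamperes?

2.67 milliamperes = 0.00267 amperes
62.7 microamperes = 0.0000627 amperes
1.39 microamperes = 0.00000139 amperes

1.39 microamperes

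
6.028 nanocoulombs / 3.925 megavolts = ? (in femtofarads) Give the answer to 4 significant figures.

(6.028 × 10^-9) / (3.925 × 10^6) = 1.5358 × 10^-15 F

1.536 femtofarads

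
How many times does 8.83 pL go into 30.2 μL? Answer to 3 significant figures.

(30.2e-6) / (8.83e-12) = 3.42e6

3420000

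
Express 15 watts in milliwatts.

15000 milliwatts

(no prefix) = 10^0, milli = 10^-3; factor is 10^3.
15 × 10^3 = 15000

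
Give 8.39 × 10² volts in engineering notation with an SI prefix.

839 volts

= 839 volts; mantissa already in [1, 1000).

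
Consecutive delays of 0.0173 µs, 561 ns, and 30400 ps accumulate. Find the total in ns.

In ns:
  0.0173 µs = 0.0173 × 10^3 ns = 17.3
  561 ns → 561
  30400 ps = 30400 × 10^-3 ns = 30.4
Sum: 17.3 + 561 + 30.4 = 608.7

608.7 ns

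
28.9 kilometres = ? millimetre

kilo = 10^3, milli = 10^-3; factor is 10^6.
28.9 × 10^6 = 28900000

28900000 millimetres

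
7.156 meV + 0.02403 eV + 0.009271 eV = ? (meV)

In meV:
  7.156 meV → 7.156
  0.02403 eV = 0.02403e3 meV = 24.03
  0.009271 eV = 0.009271e3 meV = 9.271
Sum: 7.156 + 24.03 + 9.271 = 40.457

40.457 meV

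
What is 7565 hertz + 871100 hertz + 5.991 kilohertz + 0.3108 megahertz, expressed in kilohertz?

1195.456 kilohertz

In kilohertz:
  7565 hertz = 7565 × 10⁻³ kilohertz = 7.565
  871100 hertz = 871100 × 10⁻³ kilohertz = 871.1
  5.991 kilohertz → 5.991
  0.3108 megahertz = 0.3108 × 10³ kilohertz = 310.8
Sum: 7.565 + 871.1 + 5.991 + 310.8 = 1195.456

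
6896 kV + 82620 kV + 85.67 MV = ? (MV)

175.186 MV

In MV:
  6896 kV = 6896e-3 MV = 6.896
  82620 kV = 82620e-3 MV = 82.62
  85.67 MV → 85.67
Sum: 6.896 + 82.62 + 85.67 = 175.186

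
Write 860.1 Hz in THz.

0.0000000008601 THz

(no prefix) = 1e0, tera = 1e12; factor is 1e-12.
860.1 × 1e-12 = 0.0000000008601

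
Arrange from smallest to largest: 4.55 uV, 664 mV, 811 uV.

4.55 uV < 811 uV < 664 mV

4.55 uV = 0.00000455 V
664 mV = 0.664 V
811 uV = 0.000811 V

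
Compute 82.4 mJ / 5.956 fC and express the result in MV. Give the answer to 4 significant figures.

13830000 MV

(82.4e-3) / (5.956e-15) = 13.8348e12 V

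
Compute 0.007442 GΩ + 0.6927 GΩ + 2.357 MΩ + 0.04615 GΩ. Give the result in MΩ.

748.649 MΩ

In MΩ:
  0.007442 GΩ = 0.007442 × 10³ MΩ = 7.442
  0.6927 GΩ = 0.6927 × 10³ MΩ = 692.7
  2.357 MΩ → 2.357
  0.04615 GΩ = 0.04615 × 10³ MΩ = 46.15
Sum: 7.442 + 692.7 + 2.357 + 46.15 = 748.649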